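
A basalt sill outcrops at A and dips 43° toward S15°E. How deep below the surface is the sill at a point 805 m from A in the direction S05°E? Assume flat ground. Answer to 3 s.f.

739 m

The hole lies 10° from the dip direction, so the down-dip offset is 805 × cos 10° = 792.77 m.
Depth = down-dip offset × tan(dip) = 792.77 × tan 43° = 792.77 × 0.9325
Depth = 739.27 m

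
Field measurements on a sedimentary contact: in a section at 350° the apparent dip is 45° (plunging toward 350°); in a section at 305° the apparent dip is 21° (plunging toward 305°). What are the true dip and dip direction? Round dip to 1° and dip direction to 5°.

The two traces are lines in the plane: v₁ = (sin 350°·cos 45°, cos 350°·cos 45°, −sin 45°), v₂ = (sin 305°·cos 21°, cos 305°·cos 21°, −sin 21°).
The plane normal is n = v₁ × v₂ ∝ (0.129, 0.497, 0.467).
tan δ = √(n_x²+n_y²)/n_z = 0.513/0.467, so δ = 47.7°.
Dip direction = azimuth of (n_x, n_y) = atan2(0.129, 0.497) = 15°.

true dip 48°, dip direction 015°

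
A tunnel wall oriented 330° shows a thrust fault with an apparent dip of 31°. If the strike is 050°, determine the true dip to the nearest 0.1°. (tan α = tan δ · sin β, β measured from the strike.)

31.4°

β = acute angle between strike 050° and section 330° = 80°.
tan(true dip) = tan 31° / sin 80° = 0.6101
true dip = arctan 0.6101 = 31.39°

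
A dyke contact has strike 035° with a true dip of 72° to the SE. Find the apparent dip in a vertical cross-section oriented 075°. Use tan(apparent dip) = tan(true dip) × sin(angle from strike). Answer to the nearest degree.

The strike is 035° and the section trends 075°; the acute angle between them is β = 40°.
tan α = tan 72° × sin 40° = 3.0777 × 0.6428 = 1.9783
apparent dip = arctan 1.9783 = 63.18°

63°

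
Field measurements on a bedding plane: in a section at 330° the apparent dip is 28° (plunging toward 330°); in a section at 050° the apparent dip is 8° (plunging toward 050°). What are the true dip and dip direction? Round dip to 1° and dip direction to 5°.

The two traces are lines in the plane: v₁ = (sin 330°·cos 28°, cos 330°·cos 28°, −sin 28°), v₂ = (sin 50°·cos 8°, cos 50°·cos 8°, −sin 8°).
Cross product v₁ × v₂ gives the pole to the plane: n ∝ (-0.192, 0.418, 0.861).
tan δ = √(n_x²+n_y²)/n_z = 0.460/0.861, so δ = 28.1°.
The horizontal component of n points toward azimuth atan2(n_x, n_y) = 335°, the dip direction.

true dip 28°, dip direction 335°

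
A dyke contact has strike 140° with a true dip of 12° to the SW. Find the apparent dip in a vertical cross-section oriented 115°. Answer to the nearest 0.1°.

Angle between strike (140°) and section (115°): β = 25°.
tan α = tan 12° × sin 25° = 0.2126 × 0.4226 = 0.0898
α = arctan(0.0898) = 5.13°

5.1°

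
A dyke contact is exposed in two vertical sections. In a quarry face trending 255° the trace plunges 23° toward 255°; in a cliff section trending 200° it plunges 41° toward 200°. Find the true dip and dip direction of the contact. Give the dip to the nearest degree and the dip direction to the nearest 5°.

The two traces are lines in the plane: v₁ = (sin 255°·cos 23°, cos 255°·cos 23°, −sin 23°), v₂ = (sin 200°·cos 41°, cos 200°·cos 41°, −sin 41°).
Cross product v₁ × v₂ gives the pole to the plane: n ∝ (-0.121, -0.482, 0.569).
True dip = arccos(n_z / |n|) = arccos(0.7530) = 41.2°.
Dip direction = atan2(-0.121, -0.482) = 194° (azimuth of n's horizontal projection).

true dip 41°, dip direction 195°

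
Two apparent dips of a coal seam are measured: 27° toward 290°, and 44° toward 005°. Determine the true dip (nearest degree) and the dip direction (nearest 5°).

Each apparent-dip line lies in the plane. As unit vectors (x east, y north, z up), v₁ plunges 27°→290° and v₂ plunges 44°→005°.
Cross product v₁ × v₂ gives the pole to the plane: n ∝ (-0.114, 0.610, 0.619).
True dip = arccos(n_z / |n|) = arccos(0.7063) = 45.1°.
The horizontal component of n points toward azimuth atan2(n_x, n_y) = 349°, the dip direction.

true dip 45°, dip direction 350°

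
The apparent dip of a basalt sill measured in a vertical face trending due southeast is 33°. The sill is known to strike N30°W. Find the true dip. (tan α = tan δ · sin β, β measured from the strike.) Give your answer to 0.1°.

68.3°

The section is 15° from the strike.
tan(true dip) = tan 33° / sin 15° = 2.5091
true dip = arctan 2.5091 = 68.27°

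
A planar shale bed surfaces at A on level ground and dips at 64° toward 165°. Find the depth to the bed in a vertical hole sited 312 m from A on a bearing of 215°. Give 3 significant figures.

411 m

The hole lies 50° from the dip direction, so the down-dip offset is 312 × cos 50° = 200.55 m.
Depth = down-dip offset × tan(dip) = 200.55 × tan 64° = 200.55 × 2.0503
Depth = 411.19 m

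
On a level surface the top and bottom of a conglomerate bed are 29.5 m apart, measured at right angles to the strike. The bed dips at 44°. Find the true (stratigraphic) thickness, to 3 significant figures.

20.5 m

True thickness t = w · sin(dip) = 29.5 × sin 44°
t = 29.5 × 0.6947 = 20.492 m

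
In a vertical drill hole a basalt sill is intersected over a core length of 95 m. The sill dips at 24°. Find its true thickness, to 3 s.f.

86.8 m

True thickness t = h · cos(dip) = 95 × cos 24°
t = 95 × 0.9135 = 86.787 m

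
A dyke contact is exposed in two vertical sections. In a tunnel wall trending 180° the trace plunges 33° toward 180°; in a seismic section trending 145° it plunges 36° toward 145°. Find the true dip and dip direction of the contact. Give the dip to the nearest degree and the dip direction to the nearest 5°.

Represent each trace as a vector plunging at its apparent dip toward its trend (east-north-up frame): v₁ = (0.000, -0.839, -0.545), v₂ = (0.464, -0.663, -0.588).
The plane normal is n = v₁ × v₂ ∝ (0.132, -0.253, 0.389).
True dip = arccos(n_z / |n|) = arccos(0.8067) = 36.2°.
Dip direction = azimuth of (n_x, n_y) = atan2(0.132, -0.253) = 152°.

true dip 36°, dip direction 150°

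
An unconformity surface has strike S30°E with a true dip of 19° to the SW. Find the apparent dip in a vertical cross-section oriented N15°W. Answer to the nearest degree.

5°

The strike is S30°E and the section trends N15°W; the acute angle between them is β = 15°.
tan α = tan 19° × sin 15° = 0.3443 × 0.2588 = 0.0891
apparent dip = arctan 0.0891 = 5.09°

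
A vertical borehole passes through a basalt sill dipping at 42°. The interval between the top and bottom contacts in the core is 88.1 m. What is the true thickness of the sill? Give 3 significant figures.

65.5 m

True thickness t = h · cos(dip) = 88.1 × cos 42°
t = 88.1 × 0.7431 = 65.471 m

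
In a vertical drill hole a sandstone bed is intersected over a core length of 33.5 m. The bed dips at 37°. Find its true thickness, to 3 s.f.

26.8 m

True thickness t = h · cos(dip) = 33.5 × cos 37°
t = 33.5 × 0.7986 = 26.754 m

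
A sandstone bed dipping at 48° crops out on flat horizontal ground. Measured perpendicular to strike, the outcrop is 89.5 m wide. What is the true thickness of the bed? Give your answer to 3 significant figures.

True thickness t = w · sin(dip) = 89.5 × sin 48°
t = 89.5 × 0.7431 = 66.511 m

66.5 m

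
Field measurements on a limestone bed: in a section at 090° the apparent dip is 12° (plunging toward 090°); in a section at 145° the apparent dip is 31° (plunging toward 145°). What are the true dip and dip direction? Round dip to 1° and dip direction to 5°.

true dip 32°, dip direction 160°

Each apparent-dip line lies in the plane. As unit vectors (x east, y north, z up), v₁ plunges 12°→090° and v₂ plunges 31°→145°.
n = v₁ × v₂ = (0.146, -0.402, 0.687) (taken with n_z > 0).
True dip = arccos(n_z / |n|) = arccos(0.8491) = 31.9°.
Dip direction = azimuth of (n_x, n_y) = atan2(0.146, -0.402) = 160°.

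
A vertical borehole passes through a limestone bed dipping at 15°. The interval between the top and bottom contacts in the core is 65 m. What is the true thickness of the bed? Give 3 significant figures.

True thickness t = h · cos(dip) = 65 × cos 15°
t = 65 × 0.9659 = 62.785 m

62.8 m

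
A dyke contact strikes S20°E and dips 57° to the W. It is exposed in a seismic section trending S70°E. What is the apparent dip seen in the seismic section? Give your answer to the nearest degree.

50°

Angle between strike (S20°E) and section (S70°E): β = 50°.
tan(apparent dip) = tan 57° · sin 50° = 1.1796
α = arctan(1.1796) = 49.71°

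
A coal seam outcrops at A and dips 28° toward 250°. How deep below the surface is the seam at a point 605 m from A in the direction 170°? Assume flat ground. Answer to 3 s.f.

55.9 m

The hole lies 80° from the dip direction, so the down-dip offset is 605 × cos 80° = 105.06 m.
Depth = down-dip offset × tan(dip) = 105.06 × tan 28° = 105.06 × 0.5317
Depth = 55.86 m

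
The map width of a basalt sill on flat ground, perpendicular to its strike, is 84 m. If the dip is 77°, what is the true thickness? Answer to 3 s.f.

True thickness t = w · sin(dip) = 84 × sin 77°
t = 84 × 0.9744 = 81.847 m

81.8 m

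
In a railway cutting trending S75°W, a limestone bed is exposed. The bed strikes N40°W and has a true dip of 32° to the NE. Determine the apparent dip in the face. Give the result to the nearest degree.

30°

The section lies 65° from the strike.
tan(apparent dip) = tan 32° · sin 65° = 0.5663
α = arctan(0.5663) = 29.52°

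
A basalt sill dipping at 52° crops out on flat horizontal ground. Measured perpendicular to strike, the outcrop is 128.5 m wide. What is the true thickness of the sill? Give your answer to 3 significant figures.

101 m

True thickness t = w · sin(dip) = 128.5 × sin 52°
t = 128.5 × 0.7880 = 101.259 m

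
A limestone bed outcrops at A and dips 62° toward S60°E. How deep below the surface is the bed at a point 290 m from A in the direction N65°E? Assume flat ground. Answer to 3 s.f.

313 m

The hole lies 55° from the dip direction, so the down-dip offset is 290 × cos 55° = 166.34 m.
Depth = down-dip offset × tan(dip) = 166.34 × tan 62° = 166.34 × 1.8807
Depth = 312.83 m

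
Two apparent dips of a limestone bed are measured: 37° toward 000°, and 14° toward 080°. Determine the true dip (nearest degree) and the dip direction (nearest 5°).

true dip 37°, dip direction 010°

Each apparent-dip line lies in the plane. As unit vectors (x east, y north, z up), v₁ plunges 37°→000° and v₂ plunges 14°→080°.
The plane normal is n = v₁ × v₂ ∝ (0.092, 0.575, 0.763).
True dip = arccos(n_z / |n|) = arccos(0.7950) = 37.3°.
The horizontal component of n points toward azimuth atan2(n_x, n_y) = 9°, the dip direction.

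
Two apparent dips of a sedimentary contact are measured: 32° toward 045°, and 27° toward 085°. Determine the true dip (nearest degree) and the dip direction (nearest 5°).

true dip 32°, dip direction 050°

The two traces are lines in the plane: v₁ = (sin 45°·cos 32°, cos 45°·cos 32°, −sin 32°), v₂ = (sin 85°·cos 27°, cos 85°·cos 27°, −sin 27°).
Cross product v₁ × v₂ gives the pole to the plane: n ∝ (0.231, 0.198, 0.486).
True dip = arccos(n_z / |n|) = arccos(0.8473) = 32.1°.
Dip direction = atan2(0.231, 0.198) = 49° (azimuth of n's horizontal projection).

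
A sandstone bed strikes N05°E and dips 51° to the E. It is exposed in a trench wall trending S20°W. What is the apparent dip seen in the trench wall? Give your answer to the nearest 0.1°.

17.7°

The section lies 15° from the strike.
tan α = tan 51° × sin 15° = 1.2349 × 0.2588 = 0.3196
apparent dip = arctan 0.3196 = 17.72°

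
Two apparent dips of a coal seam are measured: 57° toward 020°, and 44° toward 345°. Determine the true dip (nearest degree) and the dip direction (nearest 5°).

The two traces are lines in the plane: v₁ = (sin 20°·cos 57°, cos 20°·cos 57°, −sin 57°), v₂ = (sin 345°·cos 44°, cos 345°·cos 44°, −sin 44°).
Cross product v₁ × v₂ gives the pole to the plane: n ∝ (0.227, 0.286, 0.225).
tan δ = √(n_x²+n_y²)/n_z = 0.365/0.225, so δ = 58.4°.
Dip direction = azimuth of (n_x, n_y) = atan2(0.227, 0.286) = 39°.

true dip 58°, dip direction 040°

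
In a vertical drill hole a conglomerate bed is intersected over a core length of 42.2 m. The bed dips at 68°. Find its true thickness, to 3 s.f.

True thickness t = h · cos(dip) = 42.2 × cos 68°
t = 42.2 × 0.3746 = 15.808 m

15.8 m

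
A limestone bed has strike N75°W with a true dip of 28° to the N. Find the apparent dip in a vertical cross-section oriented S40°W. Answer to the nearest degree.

Angle between strike (N75°W) and section (S40°W): β = 65°.
tan(apparent dip) = tan 28° · sin 65° = 0.4819
α = arctan(0.4819) = 25.73°

26°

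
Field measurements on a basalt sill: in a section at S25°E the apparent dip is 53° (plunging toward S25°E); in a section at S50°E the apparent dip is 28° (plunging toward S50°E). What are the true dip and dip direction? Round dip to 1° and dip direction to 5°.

true dip 64°, dip direction 205°

The two traces are lines in the plane: v₁ = (sin 155°·cos 53°, cos 155°·cos 53°, −sin 53°), v₂ = (sin 130°·cos 28°, cos 130°·cos 28°, −sin 28°).
The plane normal is n = v₁ × v₂ ∝ (-0.197, -0.421, 0.225).
True dip = arccos(n_z / |n|) = arccos(0.4351) = 64.2°.
Dip direction = atan2(-0.197, -0.421) = 205° (azimuth of n's horizontal projection).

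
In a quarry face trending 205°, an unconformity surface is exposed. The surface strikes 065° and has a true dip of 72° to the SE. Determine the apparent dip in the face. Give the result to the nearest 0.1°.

63.2°

The strike is 065° and the section trends 205°; the acute angle between them is β = 40°.
tan α = tan 72° × sin 40° = 3.0777 × 0.6428 = 1.9783
apparent dip = arctan 1.9783 = 63.18°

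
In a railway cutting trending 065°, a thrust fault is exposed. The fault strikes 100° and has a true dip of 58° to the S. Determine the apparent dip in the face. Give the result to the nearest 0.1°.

The section lies 35° from the strike.
tan(apparent dip) = tan 58° · sin 35° = 0.9179
α = arctan(0.9179) = 42.55°

42.5°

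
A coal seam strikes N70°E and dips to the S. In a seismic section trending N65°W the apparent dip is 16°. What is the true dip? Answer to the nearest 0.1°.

22.1°

The section is 45° from the strike.
tan(true dip) = tan 16° / sin 45° = 0.4055
true dip = arctan 0.4055 = 22.07°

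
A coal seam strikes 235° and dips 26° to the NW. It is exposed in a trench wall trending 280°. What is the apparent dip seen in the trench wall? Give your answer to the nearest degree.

The section lies 45° from the strike.
tan α = tan 26° × sin 45° = 0.4877 × 0.7071 = 0.3449
α = arctan(0.3449) = 19.03°

19°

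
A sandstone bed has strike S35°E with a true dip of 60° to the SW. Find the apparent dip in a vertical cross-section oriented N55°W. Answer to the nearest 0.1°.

The strike is S35°E and the section trends N55°W; the acute angle between them is β = 20°.
tan α = tan 60° × sin 20° = 1.7321 × 0.3420 = 0.5924
α = arctan(0.5924) = 30.64°

30.6°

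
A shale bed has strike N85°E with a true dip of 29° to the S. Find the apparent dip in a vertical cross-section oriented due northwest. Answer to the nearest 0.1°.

23.0°

The strike is N85°E and the section trends due northwest; the acute angle between them is β = 50°.
tan α = tan 29° × sin 50° = 0.5543 × 0.7660 = 0.4246
apparent dip = arctan 0.4246 = 23.01°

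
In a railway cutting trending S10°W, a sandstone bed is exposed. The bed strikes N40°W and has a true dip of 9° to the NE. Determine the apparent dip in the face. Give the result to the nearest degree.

The section lies 50° from the strike.
tan(apparent dip) = tan 9° · sin 50° = 0.1213
α = arctan(0.1213) = 6.92°

7°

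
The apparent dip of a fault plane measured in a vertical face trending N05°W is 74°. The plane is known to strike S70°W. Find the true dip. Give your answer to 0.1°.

74.5°

β = acute angle between strike S70°W and section N05°W = 75°.
tan δ = tan α / sin β = tan 74° / sin 75° = 3.4874 / 0.9659 = 3.6104
δ = arctan(3.6104) = 74.52°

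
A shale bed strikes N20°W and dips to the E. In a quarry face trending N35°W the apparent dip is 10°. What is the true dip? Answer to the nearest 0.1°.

34.3°

The section is 15° from the strike.
tan δ = tan α / sin β = tan 10° / sin 15° = 0.1763 / 0.2588 = 0.6813
δ = arctan(0.6813) = 34.27°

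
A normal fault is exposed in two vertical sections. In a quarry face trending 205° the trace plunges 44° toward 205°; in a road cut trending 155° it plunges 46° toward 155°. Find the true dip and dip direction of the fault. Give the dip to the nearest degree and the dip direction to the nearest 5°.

The two traces are lines in the plane: v₁ = (sin 205°·cos 44°, cos 205°·cos 44°, −sin 44°), v₂ = (sin 155°·cos 46°, cos 155°·cos 46°, −sin 46°).
n = v₁ × v₂ = (0.032, -0.423, 0.383) (taken with n_z > 0).
True dip = arccos(n_z / |n|) = arccos(0.6703) = 47.9°.
Dip direction = azimuth of (n_x, n_y) = atan2(0.032, -0.423) = 176°.

true dip 48°, dip direction 175°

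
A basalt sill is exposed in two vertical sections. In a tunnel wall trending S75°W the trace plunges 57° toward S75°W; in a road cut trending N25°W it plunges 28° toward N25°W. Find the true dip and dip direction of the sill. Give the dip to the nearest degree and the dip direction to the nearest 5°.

true dip 57°, dip direction 265°

Represent each trace as a vector plunging at its apparent dip toward its trend (east-north-up frame): v₁ = (-0.526, -0.141, -0.839), v₂ = (-0.373, 0.800, -0.469).
Cross product v₁ × v₂ gives the pole to the plane: n ∝ (-0.737, -0.066, 0.474).
True dip = arccos(n_z / |n|) = arccos(0.5389) = 57.4°.
Dip direction = azimuth of (n_x, n_y) = atan2(-0.737, -0.066) = 265°.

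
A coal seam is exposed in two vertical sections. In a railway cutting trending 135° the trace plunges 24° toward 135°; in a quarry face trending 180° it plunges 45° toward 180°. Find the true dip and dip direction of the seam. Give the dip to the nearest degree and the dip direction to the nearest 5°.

The two traces are lines in the plane: v₁ = (sin 135°·cos 24°, cos 135°·cos 24°, −sin 24°), v₂ = (sin 180°·cos 45°, cos 180°·cos 45°, −sin 45°).
n = v₁ × v₂ = (-0.169, -0.457, 0.457) (taken with n_z > 0).
Dip δ = arctan(|n_h|/n_z) = arctan(0.487/0.457) = 46.8°.
The horizontal component of n points toward azimuth atan2(n_x, n_y) = 200°, the dip direction.

true dip 47°, dip direction 200°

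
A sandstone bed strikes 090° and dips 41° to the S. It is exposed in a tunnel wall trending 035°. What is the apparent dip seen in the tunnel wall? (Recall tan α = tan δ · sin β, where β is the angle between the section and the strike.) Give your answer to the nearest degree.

35°

The section lies 55° from the strike.
tan α = tan 41° × sin 55° = 0.8693 × 0.8192 = 0.7121
apparent dip = arctan 0.7121 = 35.45°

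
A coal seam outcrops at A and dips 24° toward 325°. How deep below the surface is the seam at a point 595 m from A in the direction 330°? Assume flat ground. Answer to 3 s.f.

The hole lies 5° from the dip direction, so the down-dip offset is 595 × cos 5° = 592.74 m.
Depth = down-dip offset × tan(dip) = 592.74 × tan 24° = 592.74 × 0.4452
Depth = 263.90 m

264 m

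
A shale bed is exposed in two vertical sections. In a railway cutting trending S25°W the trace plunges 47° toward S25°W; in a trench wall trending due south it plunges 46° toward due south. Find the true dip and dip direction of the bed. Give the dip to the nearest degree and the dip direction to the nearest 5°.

The two traces are lines in the plane: v₁ = (sin 205°·cos 47°, cos 205°·cos 47°, −sin 47°), v₂ = (sin 180°·cos 46°, cos 180°·cos 46°, −sin 46°).
The plane normal is n = v₁ × v₂ ∝ (-0.063, -0.207, 0.200).
True dip = arccos(n_z / |n|) = arccos(0.6784) = 47.3°.
Dip direction = azimuth of (n_x, n_y) = atan2(-0.063, -0.207) = 197°.

true dip 47°, dip direction 195°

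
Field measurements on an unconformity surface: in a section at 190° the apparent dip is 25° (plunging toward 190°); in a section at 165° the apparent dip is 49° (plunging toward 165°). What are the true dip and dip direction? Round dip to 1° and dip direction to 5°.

The two traces are lines in the plane: v₁ = (sin 190°·cos 25°, cos 190°·cos 25°, −sin 25°), v₂ = (sin 165°·cos 49°, cos 165°·cos 49°, −sin 49°).
The plane normal is n = v₁ × v₂ ∝ (0.406, -0.191, 0.251).
Dip δ = arctan(|n_h|/n_z) = arctan(0.448/0.251) = 60.7°.
The horizontal component of n points toward azimuth atan2(n_x, n_y) = 115°, the dip direction.

true dip 61°, dip direction 115°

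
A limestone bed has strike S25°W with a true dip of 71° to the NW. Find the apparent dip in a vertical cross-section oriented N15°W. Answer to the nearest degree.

62°

The strike is S25°W and the section trends N15°W; the acute angle between them is β = 40°.
tan(apparent dip) = tan 71° · sin 40° = 1.8668
apparent dip = arctan 1.8668 = 61.82°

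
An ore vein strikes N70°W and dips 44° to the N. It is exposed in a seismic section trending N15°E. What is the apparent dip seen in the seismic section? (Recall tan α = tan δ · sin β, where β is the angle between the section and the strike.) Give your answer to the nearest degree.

44°

The section lies 85° from the strike.
tan(apparent dip) = tan 44° · sin 85° = 0.9620
apparent dip = arctan 0.9620 = 43.89°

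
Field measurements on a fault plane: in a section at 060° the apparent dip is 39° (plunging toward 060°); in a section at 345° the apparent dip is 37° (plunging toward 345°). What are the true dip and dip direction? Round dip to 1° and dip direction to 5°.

Represent each trace as a vector plunging at its apparent dip toward its trend (east-north-up frame): v₁ = (0.673, 0.389, -0.629), v₂ = (-0.207, 0.771, -0.602).
Cross product v₁ × v₂ gives the pole to the plane: n ∝ (0.252, 0.535, 0.600).
True dip = arccos(n_z / |n|) = arccos(0.7119) = 44.6°.
Dip direction = azimuth of (n_x, n_y) = atan2(0.252, 0.535) = 25°.

true dip 45°, dip direction 025°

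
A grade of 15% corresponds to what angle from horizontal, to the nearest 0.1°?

8.5°

tan θ = 15/100 = 0.1500
θ = arctan(0.1500) = 8.53°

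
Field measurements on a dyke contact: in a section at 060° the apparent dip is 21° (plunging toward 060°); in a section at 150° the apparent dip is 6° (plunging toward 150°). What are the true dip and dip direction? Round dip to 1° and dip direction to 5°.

Represent each trace as a vector plunging at its apparent dip toward its trend (east-north-up frame): v₁ = (0.809, 0.467, -0.358), v₂ = (0.497, -0.861, -0.105).
n = v₁ × v₂ = (0.357, 0.094, 0.928) (taken with n_z > 0).
True dip = arccos(n_z / |n|) = arccos(0.9291) = 21.7°.
Dip direction = atan2(0.357, 0.094) = 75° (azimuth of n's horizontal projection).

true dip 22°, dip direction 075°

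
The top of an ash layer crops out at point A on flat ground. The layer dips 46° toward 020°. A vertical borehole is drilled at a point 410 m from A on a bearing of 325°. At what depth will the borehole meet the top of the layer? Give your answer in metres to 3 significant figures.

244 m

The hole lies 55° from the dip direction, so the down-dip offset is 410 × cos 55° = 235.17 m.
Depth = down-dip offset × tan(dip) = 235.17 × tan 46° = 235.17 × 1.0355
Depth = 243.52 m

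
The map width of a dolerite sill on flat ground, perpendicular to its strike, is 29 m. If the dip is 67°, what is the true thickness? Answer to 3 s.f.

26.7 m

True thickness t = w · sin(dip) = 29 × sin 67°
t = 29 × 0.9205 = 26.695 m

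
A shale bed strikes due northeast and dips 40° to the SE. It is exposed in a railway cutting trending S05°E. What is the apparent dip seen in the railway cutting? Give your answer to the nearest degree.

The strike is due northeast and the section trends S05°E; the acute angle between them is β = 50°.
tan(apparent dip) = tan 40° · sin 50° = 0.6428
apparent dip = arctan 0.6428 = 32.73°

33°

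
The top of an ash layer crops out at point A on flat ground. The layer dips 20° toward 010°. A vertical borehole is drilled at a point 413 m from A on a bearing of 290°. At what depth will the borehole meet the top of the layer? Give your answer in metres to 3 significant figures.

26.1 m

The hole lies 80° from the dip direction, so the down-dip offset is 413 × cos 80° = 71.72 m.
Depth = down-dip offset × tan(dip) = 71.72 × tan 20° = 71.72 × 0.3640
Depth = 26.10 m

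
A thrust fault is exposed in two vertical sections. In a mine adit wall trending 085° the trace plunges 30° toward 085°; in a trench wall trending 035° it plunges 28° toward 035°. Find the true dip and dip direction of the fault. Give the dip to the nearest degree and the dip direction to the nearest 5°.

Represent each trace as a vector plunging at its apparent dip toward its trend (east-north-up frame): v₁ = (0.863, 0.075, -0.500), v₂ = (0.506, 0.723, -0.469).
n = v₁ × v₂ = (0.326, 0.152, 0.586) (taken with n_z > 0).
Dip δ = arctan(|n_h|/n_z) = arctan(0.360/0.586) = 31.6°.
Dip direction = azimuth of (n_x, n_y) = atan2(0.326, 0.152) = 65°.

true dip 32°, dip direction 065°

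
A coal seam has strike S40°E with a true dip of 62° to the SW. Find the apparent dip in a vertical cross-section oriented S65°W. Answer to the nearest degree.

Angle between strike (S40°E) and section (S65°W): β = 75°.
tan α = tan 62° × sin 75° = 1.8807 × 0.9659 = 1.8166
α = arctan(1.8166) = 61.17°

61°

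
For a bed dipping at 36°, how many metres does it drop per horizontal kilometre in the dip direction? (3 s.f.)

drop per km = 1000 × tan 36° = 1000 × 0.7265

727 m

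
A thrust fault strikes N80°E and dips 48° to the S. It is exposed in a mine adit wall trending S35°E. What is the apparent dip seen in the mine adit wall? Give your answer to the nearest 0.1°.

45.2°

The strike is N80°E and the section trends S35°E; the acute angle between them is β = 65°.
tan(apparent dip) = tan 48° · sin 65° = 1.0066
α = arctan(1.0066) = 45.19°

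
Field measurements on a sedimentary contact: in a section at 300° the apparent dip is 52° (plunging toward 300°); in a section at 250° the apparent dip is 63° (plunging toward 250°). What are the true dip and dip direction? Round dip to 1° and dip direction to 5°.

true dip 63°, dip direction 250°

Represent each trace as a vector plunging at its apparent dip toward its trend (east-north-up frame): v₁ = (-0.533, 0.308, -0.788), v₂ = (-0.427, -0.155, -0.891).
Cross product v₁ × v₂ gives the pole to the plane: n ∝ (-0.397, -0.139, 0.214).
True dip = arccos(n_z / |n|) = arccos(0.4540) = 63.0°.
Dip direction = azimuth of (n_x, n_y) = atan2(-0.397, -0.139) = 251°.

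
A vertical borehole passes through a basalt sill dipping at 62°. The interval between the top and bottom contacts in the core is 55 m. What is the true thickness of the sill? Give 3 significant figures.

25.8 m

True thickness t = h · cos(dip) = 55 × cos 62°
t = 55 × 0.4695 = 25.821 m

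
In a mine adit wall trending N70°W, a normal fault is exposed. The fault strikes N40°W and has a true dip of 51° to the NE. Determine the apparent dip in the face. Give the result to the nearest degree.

32°

Angle between strike (N40°W) and section (N70°W): β = 30°.
tan α = tan 51° × sin 30° = 1.2349 × 0.5000 = 0.6174
α = arctan(0.6174) = 31.69°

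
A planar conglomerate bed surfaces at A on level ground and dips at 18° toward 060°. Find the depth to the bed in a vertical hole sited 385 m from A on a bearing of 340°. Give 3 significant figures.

21.7 m

The hole lies 80° from the dip direction, so the down-dip offset is 385 × cos 80° = 66.85 m.
Depth = down-dip offset × tan(dip) = 66.85 × tan 18° = 66.85 × 0.3249
Depth = 21.72 m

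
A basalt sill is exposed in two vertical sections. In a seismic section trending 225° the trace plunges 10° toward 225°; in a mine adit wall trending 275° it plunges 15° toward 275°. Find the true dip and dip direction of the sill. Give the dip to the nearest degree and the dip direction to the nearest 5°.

Each apparent-dip line lies in the plane. As unit vectors (x east, y north, z up), v₁ plunges 10°→225° and v₂ plunges 15°→275°.
n = v₁ × v₂ = (-0.195, 0.013, 0.729) (taken with n_z > 0).
True dip = arccos(n_z / |n|) = arccos(0.9659) = 15.0°.
The horizontal component of n points toward azimuth atan2(n_x, n_y) = 274°, the dip direction.

true dip 15°, dip direction 275°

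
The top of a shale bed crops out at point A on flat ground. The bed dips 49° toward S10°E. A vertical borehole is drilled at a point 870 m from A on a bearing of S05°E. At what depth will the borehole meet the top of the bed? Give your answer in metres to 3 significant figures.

997 m

The hole lies 5° from the dip direction, so the down-dip offset is 870 × cos 5° = 866.69 m.
Depth = down-dip offset × tan(dip) = 866.69 × tan 49° = 866.69 × 1.1504
Depth = 997.01 m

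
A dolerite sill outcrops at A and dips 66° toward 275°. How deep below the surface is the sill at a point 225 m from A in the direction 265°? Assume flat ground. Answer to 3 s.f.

The hole lies 10° from the dip direction, so the down-dip offset is 225 × cos 10° = 221.58 m.
Depth = down-dip offset × tan(dip) = 221.58 × tan 66° = 221.58 × 2.2460
Depth = 497.68 m

498 m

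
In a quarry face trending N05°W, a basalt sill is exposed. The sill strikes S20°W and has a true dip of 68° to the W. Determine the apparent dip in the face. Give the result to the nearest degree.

46°

The strike is S20°W and the section trends N05°W; the acute angle between them is β = 25°.
tan(apparent dip) = tan 68° · sin 25° = 1.0460
α = arctan(1.0460) = 46.29°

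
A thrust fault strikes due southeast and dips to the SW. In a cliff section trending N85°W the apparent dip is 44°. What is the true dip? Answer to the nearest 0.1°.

56.4°

The section is 40° from the strike.
tan δ = tan α / sin β = tan 44° / sin 40° = 0.9657 / 0.6428 = 1.5023
true dip = arctan 1.5023 = 56.35°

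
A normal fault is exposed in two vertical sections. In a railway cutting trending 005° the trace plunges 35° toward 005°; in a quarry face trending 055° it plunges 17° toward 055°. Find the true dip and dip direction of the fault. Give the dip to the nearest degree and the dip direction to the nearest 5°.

true dip 36°, dip direction 350°

Each apparent-dip line lies in the plane. As unit vectors (x east, y north, z up), v₁ plunges 35°→005° and v₂ plunges 17°→055°.
n = v₁ × v₂ = (-0.076, 0.428, 0.600) (taken with n_z > 0).
tan δ = √(n_x²+n_y²)/n_z = 0.435/0.600, so δ = 35.9°.
Dip direction = azimuth of (n_x, n_y) = atan2(-0.076, 0.428) = 350°.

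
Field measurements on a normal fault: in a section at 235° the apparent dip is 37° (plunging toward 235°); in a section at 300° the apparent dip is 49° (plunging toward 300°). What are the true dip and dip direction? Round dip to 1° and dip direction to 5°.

The two traces are lines in the plane: v₁ = (sin 235°·cos 37°, cos 235°·cos 37°, −sin 37°), v₂ = (sin 300°·cos 49°, cos 300°·cos 49°, −sin 49°).
The plane normal is n = v₁ × v₂ ∝ (-0.543, 0.152, 0.475).
tan δ = √(n_x²+n_y²)/n_z = 0.564/0.475, so δ = 49.9°.
Dip direction = atan2(-0.543, 0.152) = 286° (azimuth of n's horizontal projection).

true dip 50°, dip direction 285°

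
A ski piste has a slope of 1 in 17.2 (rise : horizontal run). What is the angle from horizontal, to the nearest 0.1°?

3.3°

tan θ = 1/17.2 = 0.0581
θ = arctan(0.0581) = 3.33°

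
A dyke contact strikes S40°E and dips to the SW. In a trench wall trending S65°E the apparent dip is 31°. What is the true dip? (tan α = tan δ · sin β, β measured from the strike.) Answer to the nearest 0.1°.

β = acute angle between strike S40°E and section S65°E = 25°.
tan δ = tan α / sin β = tan 31° / sin 25° = 0.6009 / 0.4226 = 1.4218
δ = arctan(1.4218) = 54.88°

54.9°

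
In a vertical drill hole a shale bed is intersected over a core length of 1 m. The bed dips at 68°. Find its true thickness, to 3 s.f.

0.375 m

True thickness t = h · cos(dip) = 1 × cos 68°
t = 1 × 0.3746 = 0.375 m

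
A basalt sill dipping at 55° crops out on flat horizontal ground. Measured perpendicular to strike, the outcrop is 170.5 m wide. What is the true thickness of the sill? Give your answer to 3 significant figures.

140 m

True thickness t = w · sin(dip) = 170.5 × sin 55°
t = 170.5 × 0.8192 = 139.665 m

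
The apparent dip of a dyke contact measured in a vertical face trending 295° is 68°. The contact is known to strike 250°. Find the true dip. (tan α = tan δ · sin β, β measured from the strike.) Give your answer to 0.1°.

74.1°

The section is 45° from the strike.
tan(true dip) = tan 68° / sin 45° = 3.5003
δ = arctan(3.5003) = 74.06°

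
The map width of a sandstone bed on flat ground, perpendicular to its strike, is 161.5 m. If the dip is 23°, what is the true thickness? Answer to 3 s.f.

True thickness t = w · sin(dip) = 161.5 × sin 23°
t = 161.5 × 0.3907 = 63.103 m

63.1 m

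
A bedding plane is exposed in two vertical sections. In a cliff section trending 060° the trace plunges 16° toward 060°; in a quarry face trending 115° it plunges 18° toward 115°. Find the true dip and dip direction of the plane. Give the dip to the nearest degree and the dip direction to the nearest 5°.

true dip 19°, dip direction 095°

The two traces are lines in the plane: v₁ = (sin 60°·cos 16°, cos 60°·cos 16°, −sin 16°), v₂ = (sin 115°·cos 18°, cos 115°·cos 18°, −sin 18°).
n = v₁ × v₂ = (0.259, -0.020, 0.749) (taken with n_z > 0).
Dip δ = arctan(|n_h|/n_z) = arctan(0.260/0.749) = 19.2°.
The horizontal component of n points toward azimuth atan2(n_x, n_y) = 94°, the dip direction.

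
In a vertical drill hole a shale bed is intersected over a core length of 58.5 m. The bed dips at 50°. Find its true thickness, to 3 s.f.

True thickness t = h · cos(dip) = 58.5 × cos 50°
t = 58.5 × 0.6428 = 37.603 m

37.6 m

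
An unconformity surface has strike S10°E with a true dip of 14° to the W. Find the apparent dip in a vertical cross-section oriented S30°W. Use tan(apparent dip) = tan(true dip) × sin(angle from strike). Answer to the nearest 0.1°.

9.1°

The section lies 40° from the strike.
tan α = tan 14° × sin 40° = 0.2493 × 0.6428 = 0.1603
apparent dip = arctan 0.1603 = 9.11°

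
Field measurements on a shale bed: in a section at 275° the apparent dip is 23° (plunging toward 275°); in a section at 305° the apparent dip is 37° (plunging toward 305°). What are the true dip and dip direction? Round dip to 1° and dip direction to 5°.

true dip 41°, dip direction 335°

Represent each trace as a vector plunging at its apparent dip toward its trend (east-north-up frame): v₁ = (-0.917, 0.080, -0.391), v₂ = (-0.654, 0.458, -0.602).
n = v₁ × v₂ = (-0.131, 0.296, 0.368) (taken with n_z > 0).
tan δ = √(n_x²+n_y²)/n_z = 0.324/0.368, so δ = 41.4°.
The horizontal component of n points toward azimuth atan2(n_x, n_y) = 336°, the dip direction.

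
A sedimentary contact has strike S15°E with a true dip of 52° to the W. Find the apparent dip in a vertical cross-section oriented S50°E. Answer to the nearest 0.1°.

36.3°

The section lies 35° from the strike.
tan α = tan 52° × sin 35° = 1.2799 × 0.5736 = 0.7341
α = arctan(0.7341) = 36.28°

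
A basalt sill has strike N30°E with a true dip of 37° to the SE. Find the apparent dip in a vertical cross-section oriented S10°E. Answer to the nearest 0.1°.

The section lies 40° from the strike.
tan(apparent dip) = tan 37° · sin 40° = 0.4844
apparent dip = arctan 0.4844 = 25.84°

25.8°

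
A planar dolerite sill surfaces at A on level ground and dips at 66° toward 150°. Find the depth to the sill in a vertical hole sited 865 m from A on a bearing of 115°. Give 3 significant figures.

The hole lies 35° from the dip direction, so the down-dip offset is 865 × cos 35° = 708.57 m.
Depth = down-dip offset × tan(dip) = 708.57 × tan 66° = 708.57 × 2.2460
Depth = 1591.47 m

1590 m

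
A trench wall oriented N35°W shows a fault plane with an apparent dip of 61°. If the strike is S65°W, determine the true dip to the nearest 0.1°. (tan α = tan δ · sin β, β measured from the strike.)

61.4°

The section is 80° from the strike.
tan δ = tan α / sin β = tan 61° / sin 80° = 1.8040 / 0.9848 = 1.8319
true dip = arctan 1.8319 = 61.37°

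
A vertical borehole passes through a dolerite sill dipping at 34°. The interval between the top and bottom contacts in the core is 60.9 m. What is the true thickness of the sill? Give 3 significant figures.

50.5 m

True thickness t = h · cos(dip) = 60.9 × cos 34°
t = 60.9 × 0.8290 = 50.488 m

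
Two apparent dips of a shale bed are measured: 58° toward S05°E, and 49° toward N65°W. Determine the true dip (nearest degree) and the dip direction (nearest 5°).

The two traces are lines in the plane: v₁ = (sin 175°·cos 58°, cos 175°·cos 58°, −sin 58°), v₂ = (sin 295°·cos 49°, cos 295°·cos 49°, −sin 49°).
Cross product v₁ × v₂ gives the pole to the plane: n ∝ (-0.634, -0.539, 0.301).
Dip δ = arctan(|n_h|/n_z) = arctan(0.832/0.301) = 70.1°.
Dip direction = azimuth of (n_x, n_y) = atan2(-0.634, -0.539) = 230°.

true dip 70°, dip direction 230°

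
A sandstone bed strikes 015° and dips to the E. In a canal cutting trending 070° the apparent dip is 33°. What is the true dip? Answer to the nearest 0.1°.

β = acute angle between strike 015° and section 070° = 55°.
tan(true dip) = tan 33° / sin 55° = 0.7928
true dip = arctan 0.7928 = 38.41°

38.4°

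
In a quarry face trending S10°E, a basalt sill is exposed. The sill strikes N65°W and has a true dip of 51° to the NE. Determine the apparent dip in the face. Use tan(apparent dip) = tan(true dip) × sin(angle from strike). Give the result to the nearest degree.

45°

Angle between strike (N65°W) and section (S10°E): β = 55°.
tan(apparent dip) = tan 51° · sin 55° = 1.0116
α = arctan(1.0116) = 45.33°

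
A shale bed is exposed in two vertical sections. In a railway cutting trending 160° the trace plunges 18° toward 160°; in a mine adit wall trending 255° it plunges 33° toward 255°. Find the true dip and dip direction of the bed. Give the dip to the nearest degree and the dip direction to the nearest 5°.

Represent each trace as a vector plunging at its apparent dip toward its trend (east-north-up frame): v₁ = (0.325, -0.894, -0.309), v₂ = (-0.810, -0.217, -0.545).
n = v₁ × v₂ = (-0.420, -0.427, 0.795) (taken with n_z > 0).
True dip = arccos(n_z / |n|) = arccos(0.7985) = 37.0°.
Dip direction = atan2(-0.420, -0.427) = 224° (azimuth of n's horizontal projection).

true dip 37°, dip direction 225°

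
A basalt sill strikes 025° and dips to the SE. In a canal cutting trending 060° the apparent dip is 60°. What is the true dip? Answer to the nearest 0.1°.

71.7°

The section is 35° from the strike.
tan(true dip) = tan 60° / sin 35° = 3.0197
true dip = arctan 3.0197 = 71.68°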